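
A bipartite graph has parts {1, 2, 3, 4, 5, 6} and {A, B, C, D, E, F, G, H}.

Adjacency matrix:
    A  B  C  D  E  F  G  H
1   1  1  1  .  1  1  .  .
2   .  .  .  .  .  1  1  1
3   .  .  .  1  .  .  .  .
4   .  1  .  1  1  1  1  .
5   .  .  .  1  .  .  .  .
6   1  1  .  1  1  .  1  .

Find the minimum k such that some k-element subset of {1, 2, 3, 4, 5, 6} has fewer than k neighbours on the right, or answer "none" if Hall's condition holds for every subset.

2

Take S = {3, 5}. Its neighbourhood is {D}, so |N(S)| = 1 < |S| = 2.
No single vertex violates Hall's condition since each has at least one neighbour, so 2 is the minimum.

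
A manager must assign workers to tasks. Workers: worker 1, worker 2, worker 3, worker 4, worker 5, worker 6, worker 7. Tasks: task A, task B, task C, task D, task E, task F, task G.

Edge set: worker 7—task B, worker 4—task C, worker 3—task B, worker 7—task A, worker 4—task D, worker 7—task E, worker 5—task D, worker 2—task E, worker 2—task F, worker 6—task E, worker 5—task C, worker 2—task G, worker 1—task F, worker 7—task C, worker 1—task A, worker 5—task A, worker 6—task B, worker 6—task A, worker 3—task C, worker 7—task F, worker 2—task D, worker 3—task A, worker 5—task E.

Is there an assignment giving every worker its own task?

Yes

A valid assignment of size 7: worker 1–task F, worker 2–task G, worker 3–task B, worker 4–task C, worker 5–task D, worker 6–task E, worker 7–task A.
Every worker is matched, so this is a perfect matching.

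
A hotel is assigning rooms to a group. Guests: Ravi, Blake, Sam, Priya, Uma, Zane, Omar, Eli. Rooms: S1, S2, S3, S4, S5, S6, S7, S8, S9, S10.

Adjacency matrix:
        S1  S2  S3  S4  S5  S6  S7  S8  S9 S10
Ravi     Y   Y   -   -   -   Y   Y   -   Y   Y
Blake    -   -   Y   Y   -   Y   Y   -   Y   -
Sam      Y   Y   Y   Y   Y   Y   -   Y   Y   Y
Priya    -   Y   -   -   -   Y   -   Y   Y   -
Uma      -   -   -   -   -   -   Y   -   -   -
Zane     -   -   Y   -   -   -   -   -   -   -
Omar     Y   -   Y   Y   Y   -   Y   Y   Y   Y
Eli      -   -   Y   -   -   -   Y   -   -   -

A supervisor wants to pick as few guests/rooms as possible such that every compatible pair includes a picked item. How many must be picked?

A maximum matching has 7 edges (e.g. Ravi–S2, Blake–S6, Sam–S9, Priya–S8, Uma–S7, Zane–S3, Omar–S4).
By König's theorem the minimum vertex cover has the same size. One such cover is {Ravi, Blake, Sam, Priya, Omar, S3, S7}.

7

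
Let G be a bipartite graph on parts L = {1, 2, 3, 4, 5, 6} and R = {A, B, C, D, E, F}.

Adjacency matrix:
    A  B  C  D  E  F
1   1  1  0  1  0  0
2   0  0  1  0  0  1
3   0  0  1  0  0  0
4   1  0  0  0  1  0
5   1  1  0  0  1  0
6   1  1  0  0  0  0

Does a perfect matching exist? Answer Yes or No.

One maximum matching: 1–D, 2–F, 3–C, 4–A, 5–E, 6–B.
Every left vertex is matched, so this is a perfect matching.

Yes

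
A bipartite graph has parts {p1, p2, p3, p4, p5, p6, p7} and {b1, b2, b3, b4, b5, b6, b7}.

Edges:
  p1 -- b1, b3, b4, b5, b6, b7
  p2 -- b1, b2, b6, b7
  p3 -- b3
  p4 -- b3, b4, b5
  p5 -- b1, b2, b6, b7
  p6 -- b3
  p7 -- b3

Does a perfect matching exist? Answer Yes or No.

The set {p3, p6, p7} has only 1 neighbour ({b3}), so by Hall's theorem at most 5 of the 7 left vertices can be matched.
Hence no matching covers every left vertex.

No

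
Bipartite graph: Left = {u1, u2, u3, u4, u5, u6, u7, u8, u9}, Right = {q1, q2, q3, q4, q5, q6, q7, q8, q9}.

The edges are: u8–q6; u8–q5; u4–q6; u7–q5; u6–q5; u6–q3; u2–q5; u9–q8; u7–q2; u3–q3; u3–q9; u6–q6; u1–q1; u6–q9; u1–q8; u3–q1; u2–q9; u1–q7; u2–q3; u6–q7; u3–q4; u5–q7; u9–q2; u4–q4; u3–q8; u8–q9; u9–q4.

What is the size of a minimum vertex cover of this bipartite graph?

9

The 9 edges u1–q1, u2–q5, u3–q9, u4–q4, u5–q7, u6–q3, u7–q2, u8–q6, u9–q8 form a matching, so any vertex cover needs at least 9 vertices (one per matched edge).
Conversely {u1, u2, u3, u4, u5, u6, u7, u8, u9} meets every edge and has exactly 9 vertices, so 9 is optimal.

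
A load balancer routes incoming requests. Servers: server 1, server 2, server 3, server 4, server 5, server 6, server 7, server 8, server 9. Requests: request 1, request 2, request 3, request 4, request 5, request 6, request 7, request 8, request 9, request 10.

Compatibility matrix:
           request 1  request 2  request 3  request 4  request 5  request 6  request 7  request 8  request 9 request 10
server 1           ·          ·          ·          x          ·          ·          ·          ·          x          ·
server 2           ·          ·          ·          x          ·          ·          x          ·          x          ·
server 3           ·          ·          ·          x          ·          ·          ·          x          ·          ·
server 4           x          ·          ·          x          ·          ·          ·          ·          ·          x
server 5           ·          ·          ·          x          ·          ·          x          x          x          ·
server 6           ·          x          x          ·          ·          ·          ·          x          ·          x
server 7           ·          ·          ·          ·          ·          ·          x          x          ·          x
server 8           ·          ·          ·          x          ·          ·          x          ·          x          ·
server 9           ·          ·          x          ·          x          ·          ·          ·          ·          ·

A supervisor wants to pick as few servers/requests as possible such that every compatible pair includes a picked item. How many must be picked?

8

{server 4, server 6, server 7, server 9, request 4, request 7, request 8, request 9} is a vertex cover of size 8: every edge has an endpoint in this set.
No smaller cover exists because server 1–request 4, server 2–request 7, server 3–request 8, server 4–request 1, server 5–request 9, server 6–request 3, server 7–request 10, server 9–request 5 is a matching of size 8, and a cover must include an endpoint of each of these disjoint edges (König's theorem).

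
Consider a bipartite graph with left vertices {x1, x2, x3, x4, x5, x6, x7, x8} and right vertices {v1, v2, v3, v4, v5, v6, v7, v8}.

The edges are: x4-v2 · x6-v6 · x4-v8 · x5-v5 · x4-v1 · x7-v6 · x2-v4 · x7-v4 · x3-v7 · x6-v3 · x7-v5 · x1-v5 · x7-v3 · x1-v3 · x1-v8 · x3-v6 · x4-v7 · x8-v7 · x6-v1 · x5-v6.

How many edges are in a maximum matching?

8

One maximum matching: x1-v8, x2-v4, x3-v6, x4-v2, x5-v5, x6-v1, x7-v3, x8-v7.
This saturates every left vertex, so 8 is the maximum.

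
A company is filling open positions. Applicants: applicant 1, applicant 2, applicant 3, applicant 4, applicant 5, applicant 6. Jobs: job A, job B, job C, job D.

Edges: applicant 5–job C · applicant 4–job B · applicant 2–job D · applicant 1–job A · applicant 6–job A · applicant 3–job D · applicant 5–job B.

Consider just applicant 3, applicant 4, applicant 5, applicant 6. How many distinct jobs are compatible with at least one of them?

The union of neighbours of {applicant 3, applicant 4, applicant 5, applicant 6} is {job A, job B, job C, job D}, which has 4 elements.
Since |N(S)| = 4 ≥ |S| = 4, Hall's condition holds for this subset.

4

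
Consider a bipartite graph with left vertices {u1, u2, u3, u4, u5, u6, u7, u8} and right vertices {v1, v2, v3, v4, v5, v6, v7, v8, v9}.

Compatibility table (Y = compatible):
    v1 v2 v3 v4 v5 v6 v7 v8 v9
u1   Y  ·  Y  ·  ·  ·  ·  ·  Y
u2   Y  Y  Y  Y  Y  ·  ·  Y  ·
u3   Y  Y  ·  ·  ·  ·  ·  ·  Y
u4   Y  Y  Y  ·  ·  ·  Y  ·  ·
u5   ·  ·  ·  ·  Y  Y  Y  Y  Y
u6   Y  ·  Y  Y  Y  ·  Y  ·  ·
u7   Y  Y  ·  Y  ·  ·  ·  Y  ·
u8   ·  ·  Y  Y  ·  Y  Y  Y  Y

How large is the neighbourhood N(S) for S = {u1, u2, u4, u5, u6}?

9

The union of neighbours of {u1, u2, u4, u5, u6} is {v1, v2, v3, v4, v5, v6, v7, v8, v9}, which has 9 elements.
Since |N(S)| = 9 ≥ |S| = 5, Hall's condition holds for this subset.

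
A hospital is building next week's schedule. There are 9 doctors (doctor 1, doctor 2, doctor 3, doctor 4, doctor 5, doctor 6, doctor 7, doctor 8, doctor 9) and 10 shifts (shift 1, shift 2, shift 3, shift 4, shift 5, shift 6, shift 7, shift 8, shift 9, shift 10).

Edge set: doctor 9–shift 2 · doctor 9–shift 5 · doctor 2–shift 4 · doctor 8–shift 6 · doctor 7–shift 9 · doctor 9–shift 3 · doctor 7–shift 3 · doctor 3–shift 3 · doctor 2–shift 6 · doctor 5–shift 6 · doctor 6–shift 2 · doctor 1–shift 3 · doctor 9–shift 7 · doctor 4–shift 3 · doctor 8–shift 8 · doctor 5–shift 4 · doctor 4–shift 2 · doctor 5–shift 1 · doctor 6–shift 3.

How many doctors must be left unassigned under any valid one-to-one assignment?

A valid assignment of size 7: doctor 1-shift 3, doctor 2-shift 4, doctor 4-shift 2, doctor 5-shift 1, doctor 7-shift 9, doctor 8-shift 6, doctor 9-shift 5.
The set {doctor 1, doctor 3, doctor 4, doctor 6} has only 2 neighbours ({shift 2, shift 3}), so by Hall's theorem at most 7 of the 9 doctors can be matched.
That matches 7 of the 9, leaving 2 unmatched; no matching can do better.

2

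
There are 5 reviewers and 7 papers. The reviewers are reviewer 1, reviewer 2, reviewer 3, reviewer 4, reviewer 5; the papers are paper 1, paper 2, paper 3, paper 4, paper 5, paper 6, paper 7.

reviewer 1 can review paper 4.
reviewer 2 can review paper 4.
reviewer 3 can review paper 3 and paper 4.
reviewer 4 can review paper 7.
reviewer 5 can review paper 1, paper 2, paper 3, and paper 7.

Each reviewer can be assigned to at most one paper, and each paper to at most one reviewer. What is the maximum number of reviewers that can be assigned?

4

A valid assignment of size 4: reviewer 1→paper 4, reviewer 3→paper 3, reviewer 4→paper 7, reviewer 5→paper 1.
The set {reviewer 1, reviewer 2} has only 1 neighbour ({paper 4}), so by Hall's theorem at most 4 of the 5 reviewers can be matched.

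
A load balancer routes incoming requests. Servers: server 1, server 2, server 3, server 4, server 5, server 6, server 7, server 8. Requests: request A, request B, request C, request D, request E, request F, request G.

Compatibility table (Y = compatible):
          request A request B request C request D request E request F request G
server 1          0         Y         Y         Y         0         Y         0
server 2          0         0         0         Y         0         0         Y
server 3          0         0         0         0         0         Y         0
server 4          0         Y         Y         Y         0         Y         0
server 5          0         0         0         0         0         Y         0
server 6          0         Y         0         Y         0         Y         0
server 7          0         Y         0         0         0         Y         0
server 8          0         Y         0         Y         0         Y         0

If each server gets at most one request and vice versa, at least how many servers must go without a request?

3

One maximum matching: server 1-request B, server 2-request G, server 3-request F, server 4-request C, server 6-request D.
The set {server 1, server 3, server 4, server 5, server 6, server 7, server 8} has only 4 neighbours ({request B, request C, request D, request F}), so by Hall's theorem at most 5 of the 8 servers can be matched.
That matches 5 of the 8, leaving 3 unmatched; no matching can do better.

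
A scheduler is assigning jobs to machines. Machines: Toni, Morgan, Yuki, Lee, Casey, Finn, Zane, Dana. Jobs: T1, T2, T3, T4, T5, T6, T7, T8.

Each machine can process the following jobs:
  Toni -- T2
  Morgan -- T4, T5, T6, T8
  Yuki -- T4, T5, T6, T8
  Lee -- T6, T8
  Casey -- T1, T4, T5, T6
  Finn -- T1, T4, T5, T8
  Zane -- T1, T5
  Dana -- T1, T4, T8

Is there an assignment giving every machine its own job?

No

The set {Morgan, Yuki, Lee, Casey, Finn, Zane, Dana} has only 5 neighbours ({T1, T4, T5, T6, T8}), so by Hall's theorem at most 6 of the 8 machines can be matched.
Hence no matching covers every machine.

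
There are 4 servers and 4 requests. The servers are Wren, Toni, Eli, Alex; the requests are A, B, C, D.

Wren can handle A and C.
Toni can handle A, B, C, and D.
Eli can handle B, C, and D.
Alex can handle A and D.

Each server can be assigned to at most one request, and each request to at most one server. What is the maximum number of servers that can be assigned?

One maximum matching: Wren-A, Toni-C, Eli-B, Alex-D.
This saturates every server, so 4 is the maximum.

4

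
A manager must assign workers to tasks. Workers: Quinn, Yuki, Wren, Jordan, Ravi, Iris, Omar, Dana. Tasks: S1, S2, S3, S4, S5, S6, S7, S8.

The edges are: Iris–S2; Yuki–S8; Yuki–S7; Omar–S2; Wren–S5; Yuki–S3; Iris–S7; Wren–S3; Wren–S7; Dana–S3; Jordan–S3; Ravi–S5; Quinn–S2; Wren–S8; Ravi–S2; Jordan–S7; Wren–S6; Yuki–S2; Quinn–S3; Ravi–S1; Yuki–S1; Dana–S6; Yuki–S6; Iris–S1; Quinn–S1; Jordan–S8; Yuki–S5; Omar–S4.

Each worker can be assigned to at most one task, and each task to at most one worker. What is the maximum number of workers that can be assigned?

8

For example, pair Quinn–S1, Yuki–S2, Wren–S3, Jordan–S8, Ravi–S5, Iris–S7, Omar–S4, Dana–S6.
All 8 workers are matched, so no larger matching exists.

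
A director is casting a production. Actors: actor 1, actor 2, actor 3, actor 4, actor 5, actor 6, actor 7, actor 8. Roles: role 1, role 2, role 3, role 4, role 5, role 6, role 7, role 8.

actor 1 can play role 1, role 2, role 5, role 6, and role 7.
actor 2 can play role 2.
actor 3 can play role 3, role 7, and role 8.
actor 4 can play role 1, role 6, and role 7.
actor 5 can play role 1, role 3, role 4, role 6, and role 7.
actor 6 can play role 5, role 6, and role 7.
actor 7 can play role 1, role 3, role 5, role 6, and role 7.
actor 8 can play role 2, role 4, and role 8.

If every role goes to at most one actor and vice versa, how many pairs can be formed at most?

For example, pair actor 1–role 1, actor 2–role 2, actor 3–role 3, actor 4–role 6, actor 5–role 4, actor 6–role 5, actor 7–role 7, actor 8–role 8.
This saturates every actor, so 8 is the maximum.

8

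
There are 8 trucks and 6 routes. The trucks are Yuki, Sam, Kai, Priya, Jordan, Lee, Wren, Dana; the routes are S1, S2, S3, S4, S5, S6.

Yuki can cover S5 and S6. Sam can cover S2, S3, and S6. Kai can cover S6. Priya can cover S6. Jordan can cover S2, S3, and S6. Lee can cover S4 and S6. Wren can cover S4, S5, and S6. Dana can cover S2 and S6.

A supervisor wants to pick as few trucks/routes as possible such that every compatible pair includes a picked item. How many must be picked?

5

{S2, S3, S4, S5, S6} is a vertex cover of size 5: every edge has an endpoint in this set.
No smaller cover exists because Yuki–S5, Sam–S3, Kai–S6, Jordan–S2, Lee–S4 is a matching of size 5, and a cover must include an endpoint of each of these disjoint edges (König's theorem).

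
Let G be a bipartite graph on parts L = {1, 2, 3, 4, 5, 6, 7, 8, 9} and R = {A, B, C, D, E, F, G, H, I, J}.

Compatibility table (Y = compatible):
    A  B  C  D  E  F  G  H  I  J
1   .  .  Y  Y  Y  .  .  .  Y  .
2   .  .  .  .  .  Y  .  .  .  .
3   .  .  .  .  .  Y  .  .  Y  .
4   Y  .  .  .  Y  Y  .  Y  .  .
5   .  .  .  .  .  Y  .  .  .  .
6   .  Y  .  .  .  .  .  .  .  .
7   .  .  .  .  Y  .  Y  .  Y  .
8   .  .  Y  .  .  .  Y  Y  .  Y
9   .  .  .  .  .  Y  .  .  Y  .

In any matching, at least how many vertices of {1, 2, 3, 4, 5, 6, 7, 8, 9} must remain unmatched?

2

One maximum matching: 1–C, 2–F, 3–I, 4–H, 6–B, 7–E, 8–J.
The set {2, 3, 5, 9} has only 2 neighbours ({F, I}), so by Hall's theorem at most 7 of the 9 left vertices can be matched.
That matches 7 of the 9, leaving 2 unmatched; no matching can do better.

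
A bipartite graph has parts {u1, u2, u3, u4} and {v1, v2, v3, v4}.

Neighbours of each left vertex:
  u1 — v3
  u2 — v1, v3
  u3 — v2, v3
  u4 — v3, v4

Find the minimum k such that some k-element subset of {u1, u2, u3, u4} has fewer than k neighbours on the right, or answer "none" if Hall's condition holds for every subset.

A matching saturating every left vertex exists, for instance u1→v3, u2→v1, u3→v2, u4→v4.
By Hall's marriage theorem, this means |N(S)| ≥ |S| for every subset S, so no violating subset exists.

none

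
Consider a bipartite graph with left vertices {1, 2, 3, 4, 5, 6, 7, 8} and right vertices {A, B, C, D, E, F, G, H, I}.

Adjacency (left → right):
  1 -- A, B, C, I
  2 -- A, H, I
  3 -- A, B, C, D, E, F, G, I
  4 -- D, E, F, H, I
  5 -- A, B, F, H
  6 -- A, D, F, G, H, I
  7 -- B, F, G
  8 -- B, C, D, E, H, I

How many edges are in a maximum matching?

8

For example, pair 1-B, 2-I, 3-G, 4-H, 5-A, 6-D, 7-F, 8-E.
All 8 left vertices are matched, so no larger matching exists.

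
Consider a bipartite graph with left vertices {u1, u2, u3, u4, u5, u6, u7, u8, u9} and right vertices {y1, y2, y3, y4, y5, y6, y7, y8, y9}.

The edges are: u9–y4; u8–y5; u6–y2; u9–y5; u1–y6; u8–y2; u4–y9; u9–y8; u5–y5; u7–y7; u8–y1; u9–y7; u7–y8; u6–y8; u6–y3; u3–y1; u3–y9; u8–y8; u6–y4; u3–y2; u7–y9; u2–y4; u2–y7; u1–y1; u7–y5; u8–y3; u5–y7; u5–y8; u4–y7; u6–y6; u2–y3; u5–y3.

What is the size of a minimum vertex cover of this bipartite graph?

A maximum matching has 9 edges (e.g. u1–y1, u2–y4, u3–y2, u4–y9, u5–y3, u6–y6, u7–y8, u8–y5, u9–y7).
By König's theorem the minimum vertex cover has the same size. One such cover is {u1, u2, u3, u4, u5, u6, u7, u8, u9}.

9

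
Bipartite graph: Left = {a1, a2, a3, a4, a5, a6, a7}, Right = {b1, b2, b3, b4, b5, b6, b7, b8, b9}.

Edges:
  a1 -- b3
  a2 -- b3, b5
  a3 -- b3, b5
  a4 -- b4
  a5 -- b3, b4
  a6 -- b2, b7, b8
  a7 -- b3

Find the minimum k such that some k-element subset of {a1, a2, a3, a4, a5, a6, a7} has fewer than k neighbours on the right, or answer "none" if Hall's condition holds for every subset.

2

Take S = {a1, a7}. Its neighbourhood is {b3}, so |N(S)| = 1 < |S| = 2.
No single vertex violates Hall's condition since each has at least one neighbour, so 2 is the minimum.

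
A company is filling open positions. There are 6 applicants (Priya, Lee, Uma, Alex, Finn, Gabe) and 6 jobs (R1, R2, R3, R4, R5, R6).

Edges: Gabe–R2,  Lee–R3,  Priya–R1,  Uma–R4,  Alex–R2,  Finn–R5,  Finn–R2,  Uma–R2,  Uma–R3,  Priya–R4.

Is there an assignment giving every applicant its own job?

No

The set {Alex, Gabe} has only 1 neighbour ({R2}), so by Hall's theorem at most 5 of the 6 applicants can be matched.
Hence no matching covers every applicant.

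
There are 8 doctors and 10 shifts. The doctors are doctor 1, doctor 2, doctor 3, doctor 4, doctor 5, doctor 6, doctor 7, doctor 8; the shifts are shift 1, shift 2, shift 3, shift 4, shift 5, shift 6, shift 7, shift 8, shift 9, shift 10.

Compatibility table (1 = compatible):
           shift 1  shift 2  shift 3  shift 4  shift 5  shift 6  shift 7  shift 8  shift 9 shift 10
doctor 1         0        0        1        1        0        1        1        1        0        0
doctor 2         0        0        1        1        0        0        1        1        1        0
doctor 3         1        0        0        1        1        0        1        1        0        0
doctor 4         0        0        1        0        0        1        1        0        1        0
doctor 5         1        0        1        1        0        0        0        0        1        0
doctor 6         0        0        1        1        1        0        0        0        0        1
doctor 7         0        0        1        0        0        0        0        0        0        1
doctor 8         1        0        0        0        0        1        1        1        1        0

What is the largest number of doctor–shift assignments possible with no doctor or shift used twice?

8

For example, pair doctor 1→shift 6, doctor 2→shift 8, doctor 3→shift 5, doctor 4→shift 3, doctor 5→shift 1, doctor 6→shift 4, doctor 7→shift 10, doctor 8→shift 7.
All 8 doctors are matched, so no larger matching exists.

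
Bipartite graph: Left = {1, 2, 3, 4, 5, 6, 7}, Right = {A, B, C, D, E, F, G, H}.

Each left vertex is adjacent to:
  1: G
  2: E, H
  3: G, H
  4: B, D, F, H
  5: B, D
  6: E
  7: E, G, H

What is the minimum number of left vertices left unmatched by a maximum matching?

2

A valid assignment of size 5: 1–G, 2–E, 3–H, 4–F, 5–B.
The set {1, 2, 3, 6, 7} has only 3 neighbours ({E, G, H}), so by Hall's theorem at most 5 of the 7 left vertices can be matched.
That matches 5 of the 7, leaving 2 unmatched; no matching can do better.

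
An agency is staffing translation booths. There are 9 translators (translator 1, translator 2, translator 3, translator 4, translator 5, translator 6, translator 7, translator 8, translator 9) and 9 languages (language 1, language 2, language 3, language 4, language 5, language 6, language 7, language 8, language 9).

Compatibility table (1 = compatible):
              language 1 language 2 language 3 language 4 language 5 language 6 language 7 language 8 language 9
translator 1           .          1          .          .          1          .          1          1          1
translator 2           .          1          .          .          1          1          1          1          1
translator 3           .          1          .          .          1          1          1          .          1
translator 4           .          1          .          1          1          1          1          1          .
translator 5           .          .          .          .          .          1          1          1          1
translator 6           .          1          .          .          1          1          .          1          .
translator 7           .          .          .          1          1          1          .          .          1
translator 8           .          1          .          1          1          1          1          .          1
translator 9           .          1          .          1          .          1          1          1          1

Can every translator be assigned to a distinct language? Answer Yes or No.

No

The set {translator 1, translator 2, translator 3, translator 4, translator 5, translator 6, translator 7, translator 8, translator 9} has only 7 neighbours ({language 2, language 4, language 5, language 6, language 7, language 8, language 9}), so by Hall's theorem at most 7 of the 9 translators can be matched.
Hence no matching covers every translator.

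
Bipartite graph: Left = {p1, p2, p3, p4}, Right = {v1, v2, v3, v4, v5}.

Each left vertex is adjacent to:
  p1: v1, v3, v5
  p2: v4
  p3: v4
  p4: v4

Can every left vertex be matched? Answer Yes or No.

No

The set {p2, p3, p4} has only 1 neighbour ({v4}), so by Hall's theorem at most 2 of the 4 left vertices can be matched.
Hence no matching covers every left vertex.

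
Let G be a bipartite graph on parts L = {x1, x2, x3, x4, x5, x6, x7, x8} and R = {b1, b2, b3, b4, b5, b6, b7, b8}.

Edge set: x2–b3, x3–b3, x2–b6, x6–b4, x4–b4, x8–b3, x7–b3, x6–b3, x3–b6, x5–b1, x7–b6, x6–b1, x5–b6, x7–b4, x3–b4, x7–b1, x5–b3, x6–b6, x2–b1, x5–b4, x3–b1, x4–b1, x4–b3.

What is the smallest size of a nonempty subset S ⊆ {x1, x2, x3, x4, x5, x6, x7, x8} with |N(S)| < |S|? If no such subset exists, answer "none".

Take S = {x1}. Its neighbourhood is {}, so |N(S)| = 0 < |S| = 1.

1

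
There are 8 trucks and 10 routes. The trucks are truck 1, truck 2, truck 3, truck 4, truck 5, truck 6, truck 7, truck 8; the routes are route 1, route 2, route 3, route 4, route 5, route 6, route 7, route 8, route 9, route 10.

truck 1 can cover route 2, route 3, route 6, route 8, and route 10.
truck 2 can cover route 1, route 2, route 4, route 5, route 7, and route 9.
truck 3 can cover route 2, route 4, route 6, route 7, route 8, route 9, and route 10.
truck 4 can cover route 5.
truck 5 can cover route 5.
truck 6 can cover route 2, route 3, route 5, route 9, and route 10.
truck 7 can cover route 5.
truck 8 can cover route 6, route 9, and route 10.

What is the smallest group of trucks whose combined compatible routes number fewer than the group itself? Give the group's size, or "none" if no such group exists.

2

Take S = {truck 4, truck 5}. Its neighbourhood is {route 5}, so |N(S)| = 1 < |S| = 2.
No single vertex violates Hall's condition since each has at least one neighbour, so 2 is the minimum.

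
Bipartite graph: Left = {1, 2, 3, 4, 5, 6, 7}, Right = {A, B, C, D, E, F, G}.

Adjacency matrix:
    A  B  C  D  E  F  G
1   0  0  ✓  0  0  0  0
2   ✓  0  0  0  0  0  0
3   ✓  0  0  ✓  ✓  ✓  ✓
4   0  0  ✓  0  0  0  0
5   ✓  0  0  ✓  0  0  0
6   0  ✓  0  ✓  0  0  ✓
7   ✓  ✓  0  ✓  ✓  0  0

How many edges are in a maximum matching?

6

For example, pair 1→C, 2→A, 3→E, 5→D, 6→G, 7→B.
The set {1, 4} has only 1 neighbour ({C}), so by Hall's theorem at most 6 of the 7 left vertices can be matched.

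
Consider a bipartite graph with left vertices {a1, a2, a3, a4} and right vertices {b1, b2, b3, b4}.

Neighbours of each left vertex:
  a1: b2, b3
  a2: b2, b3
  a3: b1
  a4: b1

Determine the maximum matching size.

A valid assignment of size 3: a1→b2, a2→b3, a3→b1.
The set {a3, a4} has only 1 neighbour ({b1}), so by Hall's theorem at most 3 of the 4 left vertices can be matched.

3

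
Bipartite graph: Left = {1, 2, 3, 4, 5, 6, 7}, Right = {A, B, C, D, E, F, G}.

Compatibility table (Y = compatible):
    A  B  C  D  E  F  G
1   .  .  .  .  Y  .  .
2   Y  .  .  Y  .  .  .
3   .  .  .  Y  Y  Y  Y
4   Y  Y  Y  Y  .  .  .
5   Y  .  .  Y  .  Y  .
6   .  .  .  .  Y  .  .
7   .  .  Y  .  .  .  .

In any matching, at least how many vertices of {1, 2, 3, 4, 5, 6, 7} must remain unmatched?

1

A valid assignment of size 6: 1→E, 2→A, 3→D, 4→B, 5→F, 7→C.
The set {1, 6} has only 1 neighbour ({E}), so by Hall's theorem at most 6 of the 7 left vertices can be matched.
That matches 6 of the 7, leaving 1 unmatched; no matching can do better.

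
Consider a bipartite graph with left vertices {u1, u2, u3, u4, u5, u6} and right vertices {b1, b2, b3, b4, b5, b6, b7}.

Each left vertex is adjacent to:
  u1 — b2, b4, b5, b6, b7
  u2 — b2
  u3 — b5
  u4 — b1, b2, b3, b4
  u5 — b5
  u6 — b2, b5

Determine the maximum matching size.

4

One maximum matching: u1→b7, u2→b2, u3→b5, u4→b3.
The set {u2, u3, u5, u6} has only 2 neighbours ({b2, b5}), so by Hall's theorem at most 4 of the 6 left vertices can be matched.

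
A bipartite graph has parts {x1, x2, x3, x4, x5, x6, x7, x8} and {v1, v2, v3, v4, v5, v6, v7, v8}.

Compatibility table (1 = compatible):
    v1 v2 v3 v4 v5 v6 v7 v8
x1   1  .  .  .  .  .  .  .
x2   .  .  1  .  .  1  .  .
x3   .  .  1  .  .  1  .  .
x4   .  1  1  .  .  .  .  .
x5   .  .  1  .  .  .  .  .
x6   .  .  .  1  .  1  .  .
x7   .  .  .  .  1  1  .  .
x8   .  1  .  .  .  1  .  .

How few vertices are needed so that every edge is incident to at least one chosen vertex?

6

{x1, x6, x7, v2, v3, v6} is a vertex cover of size 6: every edge has an endpoint in this set.
No smaller cover exists because x1–v1, x2–v3, x3–v6, x4–v2, x6–v4, x7–v5 is a matching of size 6, and a cover must include an endpoint of each of these disjoint edges (König's theorem).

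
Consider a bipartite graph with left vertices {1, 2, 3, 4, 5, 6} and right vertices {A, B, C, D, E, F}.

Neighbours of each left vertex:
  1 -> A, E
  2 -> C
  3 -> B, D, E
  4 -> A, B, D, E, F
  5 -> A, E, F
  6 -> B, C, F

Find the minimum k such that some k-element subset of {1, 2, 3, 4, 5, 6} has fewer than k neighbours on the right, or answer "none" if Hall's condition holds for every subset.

A matching saturating every left vertex exists, for instance 1→E, 2→C, 3→D, 4→A, 5→F, 6→B.
By Hall's marriage theorem, this means |N(S)| ≥ |S| for every subset S, so no violating subset exists.

none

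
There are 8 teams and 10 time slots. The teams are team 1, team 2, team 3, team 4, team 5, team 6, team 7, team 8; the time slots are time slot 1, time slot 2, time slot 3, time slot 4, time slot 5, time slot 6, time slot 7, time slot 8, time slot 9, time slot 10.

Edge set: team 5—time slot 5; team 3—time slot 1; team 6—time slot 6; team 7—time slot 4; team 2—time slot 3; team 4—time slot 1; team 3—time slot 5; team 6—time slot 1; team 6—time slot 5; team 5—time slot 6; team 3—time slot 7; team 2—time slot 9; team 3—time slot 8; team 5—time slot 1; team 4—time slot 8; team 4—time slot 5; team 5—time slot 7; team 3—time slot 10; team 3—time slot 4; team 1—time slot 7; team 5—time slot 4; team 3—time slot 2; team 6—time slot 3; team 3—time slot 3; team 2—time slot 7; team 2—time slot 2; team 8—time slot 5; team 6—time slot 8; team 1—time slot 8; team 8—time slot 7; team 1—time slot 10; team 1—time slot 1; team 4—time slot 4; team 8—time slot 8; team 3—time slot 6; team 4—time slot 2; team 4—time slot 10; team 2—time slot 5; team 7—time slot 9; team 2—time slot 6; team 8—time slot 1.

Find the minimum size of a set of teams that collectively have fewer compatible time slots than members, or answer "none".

none

A matching saturating every team exists, for instance team 1→time slot 10, team 2→time slot 7, team 3→time slot 4, team 4→time slot 5, team 5→time slot 1, team 6→time slot 3, team 7→time slot 9, team 8→time slot 8.
By Hall's marriage theorem, this means |N(S)| ≥ |S| for every subset S, so no violating subset exists.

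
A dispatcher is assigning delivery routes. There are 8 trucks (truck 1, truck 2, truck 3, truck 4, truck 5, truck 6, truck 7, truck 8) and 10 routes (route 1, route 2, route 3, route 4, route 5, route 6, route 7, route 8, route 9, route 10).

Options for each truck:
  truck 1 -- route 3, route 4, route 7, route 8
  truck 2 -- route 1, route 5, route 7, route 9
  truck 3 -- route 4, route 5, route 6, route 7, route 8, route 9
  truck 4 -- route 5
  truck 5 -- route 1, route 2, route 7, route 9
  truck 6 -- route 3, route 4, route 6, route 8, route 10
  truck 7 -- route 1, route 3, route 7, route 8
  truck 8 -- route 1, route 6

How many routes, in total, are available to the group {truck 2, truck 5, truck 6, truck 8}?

10

The union of neighbours of {truck 2, truck 5, truck 6, truck 8} is {route 1, route 2, route 3, route 4, route 5, route 6, route 7, route 8, route 9, route 10}, which has 10 elements.
Since |N(S)| = 10 ≥ |S| = 4, Hall's condition holds for this subset.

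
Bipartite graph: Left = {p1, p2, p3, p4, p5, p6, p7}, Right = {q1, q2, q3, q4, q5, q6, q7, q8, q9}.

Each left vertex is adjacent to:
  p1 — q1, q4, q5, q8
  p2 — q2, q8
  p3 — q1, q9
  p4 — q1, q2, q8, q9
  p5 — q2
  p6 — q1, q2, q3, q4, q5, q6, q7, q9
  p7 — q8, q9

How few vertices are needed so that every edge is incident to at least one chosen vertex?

A maximum matching has 6 edges (e.g. p1–q5, p2–q8, p3–q1, p4–q9, p5–q2, p6–q4).
By König's theorem the minimum vertex cover has the same size. One such cover is {p1, p6, q1, q2, q8, q9}.

6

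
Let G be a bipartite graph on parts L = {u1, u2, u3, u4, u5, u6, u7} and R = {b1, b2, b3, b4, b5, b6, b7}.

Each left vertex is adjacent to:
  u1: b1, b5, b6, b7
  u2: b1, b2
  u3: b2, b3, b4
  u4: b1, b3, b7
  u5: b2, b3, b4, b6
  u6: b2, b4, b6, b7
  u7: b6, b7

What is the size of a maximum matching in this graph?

7

A valid assignment of size 7: u1–b5, u2–b1, u3–b3, u4–b7, u5–b2, u6–b4, u7–b6.
All 7 left vertices are matched, so no larger matching exists.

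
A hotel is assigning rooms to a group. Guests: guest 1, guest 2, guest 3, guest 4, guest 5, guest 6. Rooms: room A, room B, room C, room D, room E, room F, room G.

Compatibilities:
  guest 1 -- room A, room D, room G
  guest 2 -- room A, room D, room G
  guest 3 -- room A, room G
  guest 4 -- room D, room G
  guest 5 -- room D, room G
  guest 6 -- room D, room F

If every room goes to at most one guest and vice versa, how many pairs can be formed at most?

4

A valid assignment of size 4: guest 1-room A, guest 2-room D, guest 3-room G, guest 6-room F.
The set {guest 1, guest 2, guest 3, guest 4, guest 5} has only 3 neighbours ({room A, room D, room G}), so by Hall's theorem at most 4 of the 6 guests can be matched.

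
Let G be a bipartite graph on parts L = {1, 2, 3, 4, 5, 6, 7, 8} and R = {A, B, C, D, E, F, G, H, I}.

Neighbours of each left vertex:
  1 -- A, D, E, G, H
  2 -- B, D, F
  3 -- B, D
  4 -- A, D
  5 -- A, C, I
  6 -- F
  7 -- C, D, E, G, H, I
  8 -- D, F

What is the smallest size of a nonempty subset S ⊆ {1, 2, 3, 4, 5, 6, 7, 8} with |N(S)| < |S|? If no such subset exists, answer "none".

4

Take S = {2, 3, 6, 8}. Its neighbourhood is {B, D, F}, so |N(S)| = 3 < |S| = 4.
Every subset of size less than 4 has at least as many neighbours as members, so 4 is the minimum.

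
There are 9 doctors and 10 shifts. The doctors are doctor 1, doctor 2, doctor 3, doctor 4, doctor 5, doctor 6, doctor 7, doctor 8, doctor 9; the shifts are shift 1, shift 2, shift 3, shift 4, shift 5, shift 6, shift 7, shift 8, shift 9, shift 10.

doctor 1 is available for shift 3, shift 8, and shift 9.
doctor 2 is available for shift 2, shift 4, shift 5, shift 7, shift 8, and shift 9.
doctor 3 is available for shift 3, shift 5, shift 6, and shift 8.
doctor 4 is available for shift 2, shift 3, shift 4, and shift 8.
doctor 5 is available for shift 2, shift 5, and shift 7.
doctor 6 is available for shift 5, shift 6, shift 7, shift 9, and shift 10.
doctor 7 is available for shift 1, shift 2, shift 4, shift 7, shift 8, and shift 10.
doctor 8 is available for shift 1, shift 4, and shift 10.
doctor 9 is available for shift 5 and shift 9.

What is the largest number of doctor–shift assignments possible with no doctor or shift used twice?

For example, pair doctor 1-shift 3, doctor 2-shift 7, doctor 3-shift 6, doctor 4-shift 4, doctor 5-shift 2, doctor 6-shift 10, doctor 7-shift 8, doctor 8-shift 1, doctor 9-shift 5.
This saturates every doctor, so 9 is the maximum.

9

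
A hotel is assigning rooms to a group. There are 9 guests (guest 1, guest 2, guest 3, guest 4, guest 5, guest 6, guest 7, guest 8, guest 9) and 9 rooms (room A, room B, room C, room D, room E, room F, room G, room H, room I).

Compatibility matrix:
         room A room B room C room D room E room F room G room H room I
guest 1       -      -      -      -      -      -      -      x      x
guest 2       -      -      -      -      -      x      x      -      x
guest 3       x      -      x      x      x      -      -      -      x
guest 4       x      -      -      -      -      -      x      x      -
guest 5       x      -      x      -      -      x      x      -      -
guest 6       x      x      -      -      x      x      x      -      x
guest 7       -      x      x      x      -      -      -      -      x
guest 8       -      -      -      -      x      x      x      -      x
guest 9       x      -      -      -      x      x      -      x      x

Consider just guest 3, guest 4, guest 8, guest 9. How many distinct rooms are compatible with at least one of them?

8

The union of neighbours of {guest 3, guest 4, guest 8, guest 9} is {room A, room C, room D, room E, room F, room G, room H, room I}, which has 8 elements.
Since |N(S)| = 8 ≥ |S| = 4, Hall's condition holds for this subset.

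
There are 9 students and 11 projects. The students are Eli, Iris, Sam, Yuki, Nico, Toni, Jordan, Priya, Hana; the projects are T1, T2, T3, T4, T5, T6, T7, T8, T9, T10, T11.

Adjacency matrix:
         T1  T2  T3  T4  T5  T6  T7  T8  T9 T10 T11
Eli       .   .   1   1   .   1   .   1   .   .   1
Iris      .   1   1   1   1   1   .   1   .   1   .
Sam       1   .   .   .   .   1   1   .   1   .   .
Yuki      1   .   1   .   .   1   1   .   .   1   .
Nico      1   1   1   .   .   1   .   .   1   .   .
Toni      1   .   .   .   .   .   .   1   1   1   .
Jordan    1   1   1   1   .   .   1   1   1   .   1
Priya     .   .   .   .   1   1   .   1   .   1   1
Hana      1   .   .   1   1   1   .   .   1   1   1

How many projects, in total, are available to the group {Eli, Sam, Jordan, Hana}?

The union of neighbours of {Eli, Sam, Jordan, Hana} is {T1, T2, T3, T4, T5, T6, T7, T8, T9, T10, T11}, which has 11 elements.
Since |N(S)| = 11 ≥ |S| = 4, Hall's condition holds for this subset.

11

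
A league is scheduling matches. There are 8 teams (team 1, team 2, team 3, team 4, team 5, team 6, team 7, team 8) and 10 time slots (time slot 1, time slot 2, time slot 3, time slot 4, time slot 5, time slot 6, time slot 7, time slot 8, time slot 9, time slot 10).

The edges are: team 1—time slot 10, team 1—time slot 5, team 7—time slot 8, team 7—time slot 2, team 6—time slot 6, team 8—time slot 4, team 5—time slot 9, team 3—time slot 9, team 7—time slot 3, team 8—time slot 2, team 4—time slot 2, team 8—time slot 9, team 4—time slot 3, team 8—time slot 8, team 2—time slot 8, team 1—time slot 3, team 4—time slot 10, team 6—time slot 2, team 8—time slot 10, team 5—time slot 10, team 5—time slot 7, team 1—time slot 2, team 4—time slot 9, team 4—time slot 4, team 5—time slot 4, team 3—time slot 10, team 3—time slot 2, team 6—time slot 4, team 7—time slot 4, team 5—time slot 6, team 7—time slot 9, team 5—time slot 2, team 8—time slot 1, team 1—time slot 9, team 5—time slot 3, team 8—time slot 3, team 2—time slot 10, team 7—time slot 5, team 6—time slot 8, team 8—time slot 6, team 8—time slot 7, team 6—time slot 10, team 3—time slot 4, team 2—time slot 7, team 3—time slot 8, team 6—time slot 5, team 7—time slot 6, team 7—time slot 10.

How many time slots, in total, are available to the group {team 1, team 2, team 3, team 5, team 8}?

10

The union of neighbours of {team 1, team 2, team 3, team 5, team 8} is {time slot 1, time slot 2, time slot 3, time slot 4, time slot 5, time slot 6, time slot 7, time slot 8, time slot 9, time slot 10}, which has 10 elements.
Since |N(S)| = 10 ≥ |S| = 5, Hall's condition holds for this subset.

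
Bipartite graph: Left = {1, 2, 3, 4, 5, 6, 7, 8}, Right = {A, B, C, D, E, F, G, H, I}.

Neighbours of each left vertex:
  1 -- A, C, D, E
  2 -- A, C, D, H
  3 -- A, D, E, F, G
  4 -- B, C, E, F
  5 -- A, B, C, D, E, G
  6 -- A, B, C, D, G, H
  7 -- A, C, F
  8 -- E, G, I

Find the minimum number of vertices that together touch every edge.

8

The 8 edges 1–D, 2–H, 3–G, 4–C, 5–B, 6–A, 7–F, 8–E form a matching, so any vertex cover needs at least 8 vertices (one per matched edge).
Conversely {1, 2, 3, 4, 5, 6, 7, 8} meets every edge and has exactly 8 vertices, so 8 is optimal.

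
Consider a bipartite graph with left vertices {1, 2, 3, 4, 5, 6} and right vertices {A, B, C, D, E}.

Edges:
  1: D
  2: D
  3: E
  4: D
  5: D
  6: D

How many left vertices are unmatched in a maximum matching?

One maximum matching: 1–D, 3–E.
The set {1, 2, 4, 5, 6} has only 1 neighbour ({D}), so by Hall's theorem at most 2 of the 6 left vertices can be matched.
That matches 2 of the 6, leaving 4 unmatched; no matching can do better.

4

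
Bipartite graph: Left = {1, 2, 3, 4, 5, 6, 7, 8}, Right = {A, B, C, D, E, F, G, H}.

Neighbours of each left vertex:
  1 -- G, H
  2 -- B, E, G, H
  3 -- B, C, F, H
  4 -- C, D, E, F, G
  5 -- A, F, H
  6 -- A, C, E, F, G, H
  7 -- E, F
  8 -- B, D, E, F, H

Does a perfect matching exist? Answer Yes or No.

Yes

For example, pair 1-G, 2-B, 3-C, 4-D, 5-H, 6-A, 7-F, 8-E.
All 8 left vertices are covered.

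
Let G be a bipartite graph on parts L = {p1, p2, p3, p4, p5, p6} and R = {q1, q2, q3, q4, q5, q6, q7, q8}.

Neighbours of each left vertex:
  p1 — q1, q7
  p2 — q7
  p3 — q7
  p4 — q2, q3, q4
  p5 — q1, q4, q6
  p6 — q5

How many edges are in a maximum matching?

One maximum matching: p1–q1, p2–q7, p4–q2, p5–q6, p6–q5.
The set {p2, p3} has only 1 neighbour ({q7}), so by Hall's theorem at most 5 of the 6 left vertices can be matched.

5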